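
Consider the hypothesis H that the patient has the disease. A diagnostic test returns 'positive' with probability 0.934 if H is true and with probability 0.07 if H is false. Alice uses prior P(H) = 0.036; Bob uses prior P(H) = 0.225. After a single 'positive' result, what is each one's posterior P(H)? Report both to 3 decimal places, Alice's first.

The likelihood ratio for a 'positive' result is 0.934/0.07 = 13.343.
Alice: prior odds 0.036/0.964 = 0.037344; posterior odds 0.49828; posterior probability 0.333.
Bob: prior odds 0.225/0.775 = 0.29032; posterior odds 3.8737; posterior probability 0.795.

Alice: 0.333; Bob: 0.795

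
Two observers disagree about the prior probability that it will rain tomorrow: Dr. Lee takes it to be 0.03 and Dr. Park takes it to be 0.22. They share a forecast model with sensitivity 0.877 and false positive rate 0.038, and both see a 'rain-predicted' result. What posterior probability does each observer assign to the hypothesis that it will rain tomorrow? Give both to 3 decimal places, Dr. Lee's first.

Dr. Lee: 0.416; Dr. Park: 0.867

The likelihood ratio for a 'rain-predicted' result is 0.877/0.038 = 23.079.
Dr. Lee: prior odds 0.03/0.97 = 0.030928; posterior odds 0.71378; posterior probability 0.416.
Dr. Park: prior odds 0.22/0.78 = 0.28205; posterior odds 6.5094; posterior probability 0.867.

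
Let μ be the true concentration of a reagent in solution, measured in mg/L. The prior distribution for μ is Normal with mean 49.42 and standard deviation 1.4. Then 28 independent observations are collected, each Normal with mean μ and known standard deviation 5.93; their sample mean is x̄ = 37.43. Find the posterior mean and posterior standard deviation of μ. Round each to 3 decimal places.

Prior precision 1/τ₀² = 1/1.4² = 0.510204; data precision n/σ² = 28/5.93² = 0.796249.
Posterior precision = 0.510204 + 0.796249 = 1.30645, giving posterior SD = 1/√1.30645 = 0.875.
Posterior mean = (0.510204·49.42 + 0.796249·37.43) / 1.30645 = 42.112.

Posterior mean ≈ 42.112; posterior SD ≈ 0.875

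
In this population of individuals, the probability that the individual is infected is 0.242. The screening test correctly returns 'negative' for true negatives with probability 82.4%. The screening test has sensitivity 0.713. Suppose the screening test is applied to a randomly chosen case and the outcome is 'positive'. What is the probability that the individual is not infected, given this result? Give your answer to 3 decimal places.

Let H be the event that the individual is infected. P(H) = 0.242, so P(¬H) = 0.758. With E the 'positive' result, P(E|H) = 0.713 and P(E|¬H) = 0.176.
P(E) = 0.713·0.242 + 0.176·0.758 = 0.17255 + 0.13341 = 0.30595.
By Bayes' theorem, P(H|E) = 0.17255 / 0.30595 = 0.564. Hence P(¬H|E) = 1 − 0.564 = 0.436.

P(¬H | E) ≈ 0.436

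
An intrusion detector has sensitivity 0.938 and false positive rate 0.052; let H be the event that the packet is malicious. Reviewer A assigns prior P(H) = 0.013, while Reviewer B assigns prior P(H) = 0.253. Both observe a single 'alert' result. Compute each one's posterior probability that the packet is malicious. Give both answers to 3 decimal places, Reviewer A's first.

The likelihood ratio for an 'alert' result is 0.938/0.052 = 18.038.
Reviewer A: prior odds 0.013/0.987 = 0.013171; posterior odds 0.23759; posterior probability 0.192.
Reviewer B: prior odds 0.253/0.747 = 0.33869; posterior odds 6.1094; posterior probability 0.859.

Reviewer A: 0.192; Reviewer B: 0.859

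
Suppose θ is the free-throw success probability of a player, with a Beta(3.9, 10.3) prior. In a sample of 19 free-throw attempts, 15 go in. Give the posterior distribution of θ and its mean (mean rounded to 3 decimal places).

The binomial likelihood is conjugate to the Beta prior: with 15 successes and 4 failures, the posterior is Beta(3.9+15, 10.3+4) = Beta(18.9, 14.3).
E[θ | data] = 18.9/(18.9+14.3) = 0.569.

Posterior: Beta(18.9, 14.3); mean ≈ 0.569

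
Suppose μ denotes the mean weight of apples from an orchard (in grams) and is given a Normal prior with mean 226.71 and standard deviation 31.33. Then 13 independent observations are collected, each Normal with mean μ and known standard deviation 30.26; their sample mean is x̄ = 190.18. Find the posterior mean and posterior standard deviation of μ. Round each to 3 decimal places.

With known σ, the Normal prior is conjugate. Weight on the data is w = (n/σ²)/(n/σ² + 1/τ₀²) = 0.0141973/(0.0141973+0.00101878) = 0.93305.
Posterior mean = w·x̄ + (1−w)·μ₀ = 0.93305·190.18 + 0.066954·226.71 = 192.626. Posterior variance = 1/(0.0141973+0.00101878) = 65.7200, so SD = 8.107.

Posterior mean ≈ 192.626; posterior SD ≈ 8.107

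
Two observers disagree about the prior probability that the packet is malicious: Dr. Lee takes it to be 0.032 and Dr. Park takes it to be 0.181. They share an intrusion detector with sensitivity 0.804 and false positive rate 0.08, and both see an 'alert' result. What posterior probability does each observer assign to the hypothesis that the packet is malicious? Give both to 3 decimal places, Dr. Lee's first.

Dr. Lee: 0.249; Dr. Park: 0.690

P('+'|H) = 0.804, P('+'|¬H) = 0.08.
Dr. Lee: numerator 0.804·0.032 = 0.025728; evidence = 0.025728+0.08·0.968 = 0.10317; posterior = 0.249.
Dr. Park: numerator 0.804·0.181 = 0.14552; evidence = 0.14552+0.08·0.819 = 0.21104; posterior = 0.690.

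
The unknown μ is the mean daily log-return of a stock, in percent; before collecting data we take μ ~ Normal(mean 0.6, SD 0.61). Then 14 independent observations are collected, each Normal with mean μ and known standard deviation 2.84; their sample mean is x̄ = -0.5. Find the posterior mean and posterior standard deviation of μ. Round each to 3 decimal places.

With known σ, the Normal prior is conjugate. Weight on the data is w = (n/σ²)/(n/σ² + 1/τ₀²) = 1.73577/(1.73577+2.68745) = 0.39242.
Posterior mean = w·x̄ + (1−w)·μ₀ = 0.39242·-0.5 + 0.60758·0.6 = 0.168. Posterior variance = 1/(1.73577+2.68745) = 0.226080, so SD = 0.475.

Posterior mean ≈ 0.168; posterior SD ≈ 0.475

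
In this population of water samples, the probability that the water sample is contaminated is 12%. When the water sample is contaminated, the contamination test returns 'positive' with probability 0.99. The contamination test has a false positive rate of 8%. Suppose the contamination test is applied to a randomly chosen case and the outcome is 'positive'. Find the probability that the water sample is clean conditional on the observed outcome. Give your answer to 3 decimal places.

P(¬H | E) ≈ 0.372

Let H be the event that the water sample is contaminated. P(H) = 0.12, so P(¬H) = 0.88. With E the 'positive' result, P(E|H) = 0.99 and P(E|¬H) = 0.08.
P(E) = 0.99·0.12 + 0.08·0.88 = 0.11880 + 0.070400 = 0.18920.
By Bayes' theorem, P(H|E) = 0.11880 / 0.18920 = 0.628. Hence P(¬H|E) = 1 − 0.628 = 0.372.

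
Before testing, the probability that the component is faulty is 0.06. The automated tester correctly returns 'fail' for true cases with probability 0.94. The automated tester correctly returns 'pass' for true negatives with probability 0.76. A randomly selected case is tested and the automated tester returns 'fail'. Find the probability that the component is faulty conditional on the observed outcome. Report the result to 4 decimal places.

P(H | E) ≈ 0.2000

Write H for 'the component is faulty'. Prior odds H:¬H = 0.06/0.94 = 0.063830. For the 'fail' outcome, the likelihood ratio is 0.94/0.24 = 3.9167.
Posterior odds = 0.063830 × 3.9167 = 0.25000, so P(H|E) = 0.25000/(1+0.25000) = 0.2000.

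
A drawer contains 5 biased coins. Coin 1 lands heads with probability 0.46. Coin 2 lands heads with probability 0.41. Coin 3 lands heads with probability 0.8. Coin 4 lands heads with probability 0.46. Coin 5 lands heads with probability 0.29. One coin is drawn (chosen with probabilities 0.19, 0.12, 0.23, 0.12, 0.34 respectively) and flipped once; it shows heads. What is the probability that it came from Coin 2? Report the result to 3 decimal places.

P(heads|C1) = 0.46; P(heads|C2) = 0.41; P(heads|C3) = 0.8; P(heads|C4) = 0.46; P(heads|C5) = 0.29.
Prior × likelihood for each source: 0.19·0.46=0.08740, 0.12·0.41=0.04920, 0.23·0.8=0.1840, 0.12·0.46=0.05520, 0.34·0.29=0.09860. Summing gives P(heads) = 0.47440.
P(Coin 2 | heads) = 0.04920 / 0.47440 = 0.104.

Posterior probability ≈ 0.104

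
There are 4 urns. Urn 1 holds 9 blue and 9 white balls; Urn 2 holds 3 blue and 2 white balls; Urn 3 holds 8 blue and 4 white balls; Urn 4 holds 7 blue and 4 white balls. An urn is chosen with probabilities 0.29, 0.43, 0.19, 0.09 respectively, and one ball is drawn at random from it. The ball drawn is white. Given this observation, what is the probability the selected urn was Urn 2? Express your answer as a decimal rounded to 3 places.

Posterior probability ≈ 0.416

Tabulate prior·likelihood by source: [1] prior 0.29, lik 0.5, product 0.1450; [2] prior 0.43, lik 0.4, product 0.1720; [3] prior 0.19, lik 0.3333, product 0.06333; [4] prior 0.09, lik 0.3636, product 0.03273.
Normalizing constant = 0.41306; the posterior for Urn 2 is its product over the sum, 0.1720/0.41306 = 0.416.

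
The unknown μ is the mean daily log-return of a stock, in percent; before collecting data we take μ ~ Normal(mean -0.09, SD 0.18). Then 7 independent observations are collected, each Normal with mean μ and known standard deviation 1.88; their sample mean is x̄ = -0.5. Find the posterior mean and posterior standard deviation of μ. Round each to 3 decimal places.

Posterior mean ≈ -0.115; posterior SD ≈ 0.174

Prior precision 1/τ₀² = 1/0.18² = 30.8642; data precision n/σ² = 7/1.88² = 1.98053.
Posterior precision = 30.8642 + 1.98053 = 32.8447, giving posterior SD = 1/√32.8447 = 0.174.
Posterior mean = (30.8642·-0.09 + 1.98053·-0.5) / 32.8447 = -0.115.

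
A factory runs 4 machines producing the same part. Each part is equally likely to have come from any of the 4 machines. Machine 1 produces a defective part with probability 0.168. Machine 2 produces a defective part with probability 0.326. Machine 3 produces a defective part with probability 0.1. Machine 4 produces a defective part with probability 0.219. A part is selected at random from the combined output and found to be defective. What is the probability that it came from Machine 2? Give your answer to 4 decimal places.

Tabulate prior·likelihood by source: [1] prior 0.25, lik 0.168, product 0.04200; [2] prior 0.25, lik 0.326, product 0.08150; [3] prior 0.25, lik 0.1, product 0.02500; [4] prior 0.25, lik 0.219, product 0.05475.
Normalizing constant = 0.20325; the posterior for Machine 2 is its product over the sum, 0.08150/0.20325 = 0.4010.

Posterior probability ≈ 0.4010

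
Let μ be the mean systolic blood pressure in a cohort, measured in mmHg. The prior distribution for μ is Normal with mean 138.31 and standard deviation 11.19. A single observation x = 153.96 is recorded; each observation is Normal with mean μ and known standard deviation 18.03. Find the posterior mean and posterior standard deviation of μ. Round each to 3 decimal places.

Prior precision 1/τ₀² = 1/11.19² = 0.00798619; data precision n/σ² = 1/18.03² = 0.00307616.
Posterior precision = 0.00798619 + 0.00307616 = 0.0110624, giving posterior SD = 1/√0.0110624 = 9.508.
Posterior mean = (0.00798619·138.31 + 0.00307616·153.96) / 0.0110624 = 142.662.

Posterior mean ≈ 142.662; posterior SD ≈ 9.508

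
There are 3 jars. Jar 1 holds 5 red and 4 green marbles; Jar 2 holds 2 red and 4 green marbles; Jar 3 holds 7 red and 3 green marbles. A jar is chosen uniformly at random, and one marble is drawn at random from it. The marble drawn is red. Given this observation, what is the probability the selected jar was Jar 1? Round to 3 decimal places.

Posterior probability ≈ 0.350

P(red|Jar 1) = 0.5556; P(red|Jar 2) = 0.3333; P(red|Jar 3) = 0.7.
Prior × likelihood for each source: 0.333333·0.5556=0.1852, 0.333333·0.3333=0.1111, 0.333333·0.7=0.2333. Summing gives P(red) = 0.52963.
P(Jar 1 | red) = 0.1852 / 0.52963 = 0.350.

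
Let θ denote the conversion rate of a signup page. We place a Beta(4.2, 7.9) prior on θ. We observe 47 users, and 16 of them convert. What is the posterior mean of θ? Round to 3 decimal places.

The binomial likelihood is conjugate to the Beta prior: with 16 successes and 31 failures, the posterior is Beta(4.2+16, 7.9+31) = Beta(20.2, 38.9).
Posterior mean = α/(α+β) = 20.2/59.1 = 0.342.

Posterior mean ≈ 0.342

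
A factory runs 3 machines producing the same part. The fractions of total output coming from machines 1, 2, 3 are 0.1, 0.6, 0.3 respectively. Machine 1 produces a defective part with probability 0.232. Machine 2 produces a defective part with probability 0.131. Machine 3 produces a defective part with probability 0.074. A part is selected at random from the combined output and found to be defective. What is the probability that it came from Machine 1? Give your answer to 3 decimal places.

Posterior probability ≈ 0.187

P(defective|M1) = 0.232; P(defective|M2) = 0.131; P(defective|M3) = 0.074.
Prior × likelihood for each source: 0.1·0.232=0.02320, 0.6·0.131=0.07860, 0.3·0.074=0.02220. Summing gives P(defective) = 0.12400.
P(Machine 1 | defective) = 0.02320 / 0.12400 = 0.187.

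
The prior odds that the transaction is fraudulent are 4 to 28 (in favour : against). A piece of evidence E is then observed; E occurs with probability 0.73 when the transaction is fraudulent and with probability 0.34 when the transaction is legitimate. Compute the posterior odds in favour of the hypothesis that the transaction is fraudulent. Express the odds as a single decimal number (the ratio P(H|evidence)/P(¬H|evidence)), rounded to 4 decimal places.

Posterior odds ≈ 0.3067

Prior odds = 4/28 = 0.14286.
Likelihood ratio for E = 0.73/0.34 = 2.1471.
Posterior odds = prior odds × LR = 0.30672.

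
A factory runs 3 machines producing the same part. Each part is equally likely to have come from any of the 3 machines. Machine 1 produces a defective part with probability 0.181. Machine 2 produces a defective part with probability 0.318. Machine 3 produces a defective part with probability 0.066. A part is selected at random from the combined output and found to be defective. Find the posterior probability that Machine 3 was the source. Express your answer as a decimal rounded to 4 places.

Tabulate prior·likelihood by source: [1] prior 0.333333, lik 0.181, product 0.06033; [2] prior 0.333333, lik 0.318, product 0.1060; [3] prior 0.333333, lik 0.066, product 0.02200.
Normalizing constant = 0.18833; the posterior for Machine 3 is its product over the sum, 0.02200/0.18833 = 0.1168.

Posterior probability ≈ 0.1168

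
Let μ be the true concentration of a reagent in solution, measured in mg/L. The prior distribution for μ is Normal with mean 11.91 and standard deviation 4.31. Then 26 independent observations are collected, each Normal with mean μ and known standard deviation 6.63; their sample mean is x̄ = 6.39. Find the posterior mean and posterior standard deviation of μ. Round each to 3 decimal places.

With known σ, the Normal prior is conjugate. Weight on the data is w = (n/σ²)/(n/σ² + 1/τ₀²) = 0.591488/(0.591488+0.0538326) = 0.91658.
Posterior mean = w·x̄ + (1−w)·μ₀ = 0.91658·6.39 + 0.083420·11.91 = 6.850. Posterior variance = 1/(0.591488+0.0538326) = 1.54962, so SD = 1.245.

Posterior mean ≈ 6.850; posterior SD ≈ 1.245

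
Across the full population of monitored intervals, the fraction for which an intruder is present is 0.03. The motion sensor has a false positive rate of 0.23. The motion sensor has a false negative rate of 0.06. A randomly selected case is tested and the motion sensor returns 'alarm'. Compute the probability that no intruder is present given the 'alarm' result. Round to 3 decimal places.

P(¬H | E) ≈ 0.888

Write H for 'an intruder is present'. Prior odds H:¬H = 0.03/0.97 = 0.030928. For the 'alarm' outcome, the likelihood ratio is 0.94/0.23 = 4.0870.
Posterior odds = 0.030928 × 4.0870 = 0.12640, so P(H|E) = 0.12640/(1+0.12640) = 0.112. Then P(¬H|E) = 1 − 0.112 = 0.888.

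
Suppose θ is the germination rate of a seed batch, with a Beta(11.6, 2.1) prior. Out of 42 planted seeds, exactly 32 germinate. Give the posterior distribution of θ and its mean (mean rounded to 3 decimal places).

Observing 32 successes and 10 failures updates Beta(11.6, 2.1) by adding the success and failure counts to the two shape parameters: α = 11.6+32 = 43.6, β = 2.1+10 = 12.1.
Posterior mean = α/(α+β) = 43.6/55.7 = 0.783.

Posterior: Beta(43.6, 12.1); mean ≈ 0.783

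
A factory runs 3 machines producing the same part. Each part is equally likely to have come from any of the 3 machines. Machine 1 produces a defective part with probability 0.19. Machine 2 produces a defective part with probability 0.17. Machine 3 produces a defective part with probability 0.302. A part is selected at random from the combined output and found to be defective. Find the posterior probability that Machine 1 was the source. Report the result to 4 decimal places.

Posterior probability ≈ 0.2870

P(defective|M1) = 0.19; P(defective|M2) = 0.17; P(defective|M3) = 0.302.
Prior × likelihood for each source: 0.333333·0.19=0.06333, 0.333333·0.17=0.05667, 0.333333·0.302=0.1007. Summing gives P(defective) = 0.22067.
P(Machine 1 | defective) = 0.06333 / 0.22067 = 0.2870.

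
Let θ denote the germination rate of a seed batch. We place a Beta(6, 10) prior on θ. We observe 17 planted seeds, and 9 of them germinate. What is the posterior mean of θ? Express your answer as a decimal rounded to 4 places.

Posterior mean ≈ 0.4545

Observing 9 successes and 8 failures updates Beta(6, 10) by adding the success and failure counts to the two shape parameters: α = 6+9 = 15, β = 10+8 = 18.
E[θ | data] = 15/(15+18) = 0.4545.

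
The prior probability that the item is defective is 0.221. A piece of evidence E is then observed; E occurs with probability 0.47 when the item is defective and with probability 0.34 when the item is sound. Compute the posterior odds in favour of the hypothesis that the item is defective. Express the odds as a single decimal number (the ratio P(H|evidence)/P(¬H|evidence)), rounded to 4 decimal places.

Posterior odds ≈ 0.3922

Prior odds = 0.221/(1−0.221) = 0.28370.
Likelihood ratio for E = 0.47/0.34 = 1.3824.
Posterior odds = prior odds × LR = 0.39217.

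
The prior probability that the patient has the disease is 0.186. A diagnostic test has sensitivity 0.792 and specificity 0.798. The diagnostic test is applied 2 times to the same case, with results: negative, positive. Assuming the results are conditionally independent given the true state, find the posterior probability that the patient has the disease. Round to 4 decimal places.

Let H be the event that the patient has the disease; start with P(H) = 0.186. P('positive'|H) = 0.792, P('positive'|¬H) = 0.202.
Update on result 1 ('negative'): P(H) ← 0.208·0.1860 / (0.208·0.1860 + 0.798·0.8140) = 0.038688/0.68826 = 0.0562.
Update on result 2 ('positive'): P(H) ← 0.792·0.0562 / (0.792·0.0562 + 0.202·0.9438) = 0.044519/0.23516 = 0.1893.

Posterior P(H) ≈ 0.1893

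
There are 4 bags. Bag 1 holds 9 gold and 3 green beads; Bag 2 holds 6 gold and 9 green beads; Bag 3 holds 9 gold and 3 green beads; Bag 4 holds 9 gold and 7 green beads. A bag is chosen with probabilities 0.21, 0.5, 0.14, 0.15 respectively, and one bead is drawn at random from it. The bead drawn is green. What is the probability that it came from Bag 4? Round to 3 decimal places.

Tabulate prior·likelihood by source: [1] prior 0.21, lik 0.25, product 0.05250; [2] prior 0.5, lik 0.6, product 0.3000; [3] prior 0.14, lik 0.25, product 0.03500; [4] prior 0.15, lik 0.4375, product 0.06563.
Normalizing constant = 0.45312; the posterior for Bag 4 is its product over the sum, 0.06563/0.45312 = 0.145.

Posterior probability ≈ 0.145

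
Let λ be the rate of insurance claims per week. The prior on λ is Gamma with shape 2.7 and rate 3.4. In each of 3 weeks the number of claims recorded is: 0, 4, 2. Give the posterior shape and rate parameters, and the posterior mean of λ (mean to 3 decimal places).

Posterior: Gamma(shape=8.7, rate=6.4); mean ≈ 1.359

The Poisson likelihood adds the total count to the shape and the number of exposure periods to the rate. Here ∑xᵢ = 6 and n = 3, so shape 2.7→8.7 and rate 3.4→6.4.
E[λ | data] = 8.7/6.4 = 1.359.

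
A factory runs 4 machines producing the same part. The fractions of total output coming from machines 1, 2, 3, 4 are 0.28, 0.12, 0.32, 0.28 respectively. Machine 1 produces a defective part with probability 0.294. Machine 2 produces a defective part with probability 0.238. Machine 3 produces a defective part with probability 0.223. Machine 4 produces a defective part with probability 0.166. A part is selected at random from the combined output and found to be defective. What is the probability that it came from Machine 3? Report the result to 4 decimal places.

Posterior probability ≈ 0.3120

P(defective|M1) = 0.294; P(defective|M2) = 0.238; P(defective|M3) = 0.223; P(defective|M4) = 0.166.
Prior × likelihood for each source: 0.28·0.294=0.08232, 0.12·0.238=0.02856, 0.32·0.223=0.07136, 0.28·0.166=0.04648. Summing gives P(defective) = 0.22872.
P(Machine 3 | defective) = 0.07136 / 0.22872 = 0.3120.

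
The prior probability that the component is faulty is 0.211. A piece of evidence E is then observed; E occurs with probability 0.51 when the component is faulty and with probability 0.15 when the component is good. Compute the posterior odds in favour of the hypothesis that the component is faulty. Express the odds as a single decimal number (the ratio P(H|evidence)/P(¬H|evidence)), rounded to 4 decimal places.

Prior odds = 0.211/(1−0.211) = 0.26743. In log-odds, ln(0.26743) = -1.3189.
Add log likelihood ratio: ln(3.4000) = 1.2238.
Posterior log-odds = -0.095133, so posterior odds = exp(-0.095133) = 0.90925.

Posterior odds ≈ 0.9093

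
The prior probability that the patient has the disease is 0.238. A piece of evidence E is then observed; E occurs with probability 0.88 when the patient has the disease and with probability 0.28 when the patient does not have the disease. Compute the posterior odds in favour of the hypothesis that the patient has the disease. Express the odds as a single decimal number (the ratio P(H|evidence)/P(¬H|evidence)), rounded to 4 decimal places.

Posterior odds ≈ 0.9816

Prior odds = 0.238/(1−0.238) = 0.31234.
Likelihood ratio for E = 0.88/0.28 = 3.1429.
Posterior odds = prior odds × LR = 0.98163.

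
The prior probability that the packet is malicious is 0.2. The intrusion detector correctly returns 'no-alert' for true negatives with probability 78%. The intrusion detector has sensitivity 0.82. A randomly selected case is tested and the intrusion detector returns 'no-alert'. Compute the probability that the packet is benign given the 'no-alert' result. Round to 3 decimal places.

P(¬H | E) ≈ 0.945

Write H for 'the packet is malicious'. Prior odds H:¬H = 0.2/0.8 = 0.25000. For the 'no-alert' outcome, the likelihood ratio is 0.18/0.78 = 0.23077.
Posterior odds = 0.25000 × 0.23077 = 0.057692, so P(H|E) = 0.057692/(1+0.057692) = 0.055. Then P(¬H|E) = 1 − 0.055 = 0.945.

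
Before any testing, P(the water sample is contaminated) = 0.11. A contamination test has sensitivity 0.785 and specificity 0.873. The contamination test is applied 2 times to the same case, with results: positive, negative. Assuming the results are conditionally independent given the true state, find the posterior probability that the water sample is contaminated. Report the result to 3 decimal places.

Let H be the event that the water sample is contaminated; start with P(H) = 0.11. P('positive'|H) = 0.785, P('positive'|¬H) = 0.127.
Update on result 1 ('positive'): P(H) ← 0.785·0.1100 / (0.785·0.1100 + 0.127·0.8900) = 0.086350/0.19938 = 0.4331.
Update on result 2 ('negative'): P(H) ← 0.215·0.4331 / (0.215·0.4331 + 0.873·0.5669) = 0.093115/0.58803 = 0.1584.

Posterior P(H) ≈ 0.158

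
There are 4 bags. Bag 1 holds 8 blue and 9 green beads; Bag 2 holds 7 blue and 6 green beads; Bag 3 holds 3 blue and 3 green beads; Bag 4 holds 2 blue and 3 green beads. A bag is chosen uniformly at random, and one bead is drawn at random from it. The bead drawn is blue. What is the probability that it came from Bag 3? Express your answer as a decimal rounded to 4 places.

Tabulate prior·likelihood by source: [1] prior 0.25, lik 0.4706, product 0.1176; [2] prior 0.25, lik 0.5385, product 0.1346; [3] prior 0.25, lik 0.5, product 0.1250; [4] prior 0.25, lik 0.4, product 0.1000.
Normalizing constant = 0.47726; the posterior for Bag 3 is its product over the sum, 0.1250/0.47726 = 0.2619.

Posterior probability ≈ 0.2619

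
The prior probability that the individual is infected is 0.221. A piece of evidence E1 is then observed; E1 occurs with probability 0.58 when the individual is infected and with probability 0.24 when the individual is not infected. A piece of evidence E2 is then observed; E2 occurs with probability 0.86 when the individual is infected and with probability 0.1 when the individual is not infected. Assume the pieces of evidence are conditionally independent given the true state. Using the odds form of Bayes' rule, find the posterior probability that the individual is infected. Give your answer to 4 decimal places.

Posterior probability ≈ 0.8550

Prior odds = 0.221/(1−0.221) = 0.28370. In log-odds, ln(0.28370) = -1.2598.
Add log likelihood ratios: ln(2.4167) + ln(8.6000) = 3.0342.
Posterior log-odds = 1.7743, so posterior odds = exp(1.7743) = 5.8962. Converting, P(H|E) = 5.8962/6.8962 = 0.8550.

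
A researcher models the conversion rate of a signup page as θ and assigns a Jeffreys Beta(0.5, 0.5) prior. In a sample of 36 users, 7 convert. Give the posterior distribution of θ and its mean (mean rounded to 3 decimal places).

Posterior: Beta(7.5, 29.5); mean ≈ 0.203

The binomial likelihood is conjugate to the Beta prior: with 7 successes and 29 failures, the posterior is Beta(0.5+7, 0.5+29) = Beta(7.5, 29.5).
E[θ | data] = 7.5/(7.5+29.5) = 0.203.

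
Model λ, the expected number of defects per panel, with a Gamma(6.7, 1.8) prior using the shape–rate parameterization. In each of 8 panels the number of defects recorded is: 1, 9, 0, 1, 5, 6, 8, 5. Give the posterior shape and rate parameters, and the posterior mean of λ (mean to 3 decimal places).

The Poisson likelihood adds the total count to the shape and the number of exposure periods to the rate. Here ∑xᵢ = 35 and n = 8, so shape 6.7→41.7 and rate 1.8→9.8.
Posterior mean = shape/rate = 41.7/9.8 = 4.255.

Posterior: Gamma(shape=41.7, rate=9.8); mean ≈ 4.255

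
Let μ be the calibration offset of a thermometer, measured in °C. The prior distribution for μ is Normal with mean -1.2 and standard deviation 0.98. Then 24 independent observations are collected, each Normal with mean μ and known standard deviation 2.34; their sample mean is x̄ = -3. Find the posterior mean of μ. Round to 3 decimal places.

Posterior mean ≈ -2.654

Prior precision 1/τ₀² = 1/0.98² = 1.04123; data precision n/σ² = 24/2.34² = 4.38308.
Posterior precision = 1.04123 + 4.38308 = 5.42431.
Posterior mean = (1.04123·-1.2 + 4.38308·-3) / 5.42431 = -2.654.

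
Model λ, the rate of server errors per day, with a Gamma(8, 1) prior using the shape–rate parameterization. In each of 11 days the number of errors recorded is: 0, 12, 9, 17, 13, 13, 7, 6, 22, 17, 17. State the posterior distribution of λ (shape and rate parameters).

Posterior: Gamma(shape=141, rate=12)

The Poisson likelihood adds the total count to the shape and the number of exposure periods to the rate. Here ∑xᵢ = 133 and n = 11, so shape 8→141 and rate 1→12.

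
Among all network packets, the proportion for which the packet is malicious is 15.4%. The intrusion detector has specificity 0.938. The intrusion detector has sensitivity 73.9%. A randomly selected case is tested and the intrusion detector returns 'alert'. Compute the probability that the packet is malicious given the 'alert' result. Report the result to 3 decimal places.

Let H be the event that the packet is malicious. P(H) = 0.154, so P(¬H) = 0.846. With E the 'alert' result, P(E|H) = 0.739 and P(E|¬H) = 0.062.
P(E) = 0.739·0.154 + 0.062·0.846 = 0.11381 + 0.052452 = 0.16626.
By Bayes' theorem, P(H|E) = 0.11381 / 0.16626 = 0.685.

P(H | E) ≈ 0.685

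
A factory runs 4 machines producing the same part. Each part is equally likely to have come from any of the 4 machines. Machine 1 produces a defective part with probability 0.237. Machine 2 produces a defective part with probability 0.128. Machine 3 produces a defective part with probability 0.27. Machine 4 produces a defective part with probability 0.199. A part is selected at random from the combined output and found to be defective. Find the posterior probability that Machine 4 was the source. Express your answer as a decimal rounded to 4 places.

Posterior probability ≈ 0.2386

P(defective|M1) = 0.237; P(defective|M2) = 0.128; P(defective|M3) = 0.27; P(defective|M4) = 0.199.
Prior × likelihood for each source: 0.25·0.237=0.05925, 0.25·0.128=0.03200, 0.25·0.27=0.06750, 0.25·0.199=0.04975. Summing gives P(defective) = 0.20850.
P(Machine 4 | defective) = 0.04975 / 0.20850 = 0.2386.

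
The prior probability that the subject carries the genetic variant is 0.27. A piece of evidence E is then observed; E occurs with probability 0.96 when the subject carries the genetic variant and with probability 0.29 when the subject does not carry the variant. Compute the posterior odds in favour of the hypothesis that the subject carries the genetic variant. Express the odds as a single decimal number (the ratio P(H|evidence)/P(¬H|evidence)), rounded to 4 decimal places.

Prior odds = 0.27/(1−0.27) = 0.36986.
Likelihood ratio for E = 0.96/0.29 = 3.3103.
Posterior odds = prior odds × LR = 1.2244.

Posterior odds ≈ 1.2244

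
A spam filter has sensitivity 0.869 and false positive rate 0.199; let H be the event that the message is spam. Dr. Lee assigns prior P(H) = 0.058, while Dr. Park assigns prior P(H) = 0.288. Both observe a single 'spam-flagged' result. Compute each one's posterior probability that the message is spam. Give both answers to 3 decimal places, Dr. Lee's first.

Dr. Lee: 0.212; Dr. Park: 0.639

The likelihood ratio for a 'spam-flagged' result is 0.869/0.199 = 4.3668.
Dr. Lee: prior odds 0.058/0.942 = 0.061571; posterior odds 0.26887; posterior probability 0.212.
Dr. Park: prior odds 0.288/0.712 = 0.40449; posterior odds 1.7664; posterior probability 0.639.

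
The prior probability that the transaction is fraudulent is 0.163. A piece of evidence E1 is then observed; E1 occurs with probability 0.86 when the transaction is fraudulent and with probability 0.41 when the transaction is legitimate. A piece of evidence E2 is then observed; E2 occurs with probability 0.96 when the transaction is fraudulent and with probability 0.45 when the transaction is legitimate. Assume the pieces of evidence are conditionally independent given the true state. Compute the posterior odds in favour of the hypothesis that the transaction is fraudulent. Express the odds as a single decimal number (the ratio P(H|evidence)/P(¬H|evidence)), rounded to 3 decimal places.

Prior odds = 0.163/(1−0.163) = 0.19474.
Likelihood ratio for E1 = 0.86/0.41 = 2.0976.
Likelihood ratio for E2 = 0.96/0.45 = 2.1333.
Posterior odds = prior odds × LR₁ × LR₂ = 0.87144.

Posterior odds ≈ 0.871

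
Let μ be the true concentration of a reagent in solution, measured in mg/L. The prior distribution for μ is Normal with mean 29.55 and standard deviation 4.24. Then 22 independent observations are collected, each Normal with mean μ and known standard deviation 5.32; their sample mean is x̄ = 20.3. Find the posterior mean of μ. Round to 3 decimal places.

With known σ, the Normal prior is conjugate. Weight on the data is w = (n/σ²)/(n/σ² + 1/τ₀²) = 0.777319/(0.777319+0.0556248) = 0.93322.
Posterior mean = w·x̄ + (1−w)·μ₀ = 0.93322·20.3 + 0.066781·29.55 = 20.918.

Posterior mean ≈ 20.918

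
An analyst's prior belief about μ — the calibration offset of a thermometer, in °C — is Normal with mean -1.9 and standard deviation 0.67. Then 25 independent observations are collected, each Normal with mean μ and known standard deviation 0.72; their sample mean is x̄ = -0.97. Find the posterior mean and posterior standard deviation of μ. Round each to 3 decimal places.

Posterior mean ≈ -1.011; posterior SD ≈ 0.141

With known σ, the Normal prior is conjugate. Weight on the data is w = (n/σ²)/(n/σ² + 1/τ₀²) = 48.2253/(48.2253+2.22767) = 0.95585.
Posterior mean = w·x̄ + (1−w)·μ₀ = 0.95585·-0.97 + 0.044153·-1.9 = -1.011. Posterior variance = 1/(48.2253+2.22767) = 0.0198204, so SD = 0.141.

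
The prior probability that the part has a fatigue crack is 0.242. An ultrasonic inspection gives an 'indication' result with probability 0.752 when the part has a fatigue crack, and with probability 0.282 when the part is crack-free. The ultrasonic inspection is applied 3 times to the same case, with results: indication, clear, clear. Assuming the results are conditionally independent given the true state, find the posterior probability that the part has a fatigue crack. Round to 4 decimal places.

Let H be the event that the part has a fatigue crack; start with P(H) = 0.242. P('indication'|H) = 0.752, P('indication'|¬H) = 0.282.
Update on result 1 ('indication'): P(H) ← 0.752·0.2420 / (0.752·0.2420 + 0.282·0.7580) = 0.18198/0.39574 = 0.4599.
Update on result 2 ('clear'): P(H) ← 0.248·0.4599 / (0.248·0.4599 + 0.718·0.5401) = 0.11404/0.50187 = 0.2272.
Update on result 3 ('clear'): P(H) ← 0.248·0.2272 / (0.248·0.2272 + 0.718·0.7728) = 0.056356/0.61120 = 0.0922.

Posterior P(H) ≈ 0.0922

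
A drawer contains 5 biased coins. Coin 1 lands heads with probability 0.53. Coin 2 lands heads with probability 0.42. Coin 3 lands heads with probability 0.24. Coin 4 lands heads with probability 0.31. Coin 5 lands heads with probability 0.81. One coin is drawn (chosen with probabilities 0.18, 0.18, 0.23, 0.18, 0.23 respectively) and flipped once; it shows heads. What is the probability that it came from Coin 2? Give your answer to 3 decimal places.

Posterior probability ≈ 0.161

P(heads|C1) = 0.53; P(heads|C2) = 0.42; P(heads|C3) = 0.24; P(heads|C4) = 0.31; P(heads|C5) = 0.81.
Prior × likelihood for each source: 0.18·0.53=0.09540, 0.18·0.42=0.07560, 0.23·0.24=0.05520, 0.18·0.31=0.05580, 0.23·0.81=0.1863. Summing gives P(heads) = 0.46830.
P(Coin 2 | heads) = 0.07560 / 0.46830 = 0.161.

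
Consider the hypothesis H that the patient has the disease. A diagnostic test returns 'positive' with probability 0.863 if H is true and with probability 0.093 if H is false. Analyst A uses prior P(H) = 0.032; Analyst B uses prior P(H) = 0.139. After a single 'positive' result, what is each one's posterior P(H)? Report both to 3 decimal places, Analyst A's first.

Analyst A: 0.235; Analyst B: 0.600

The likelihood ratio for a 'positive' result is 0.863/0.093 = 9.2796.
Analyst A: prior odds 0.032/0.968 = 0.033058; posterior odds 0.30676; posterior probability 0.235.
Analyst B: prior odds 0.139/0.861 = 0.16144; posterior odds 1.4981; posterior probability 0.600.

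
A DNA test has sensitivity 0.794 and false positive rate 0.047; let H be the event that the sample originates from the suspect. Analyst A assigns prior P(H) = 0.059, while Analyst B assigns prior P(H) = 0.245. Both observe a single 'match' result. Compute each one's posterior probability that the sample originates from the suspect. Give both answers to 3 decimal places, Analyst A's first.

P('+'|H) = 0.794, P('+'|¬H) = 0.047.
Analyst A: numerator 0.794·0.059 = 0.046846; evidence = 0.046846+0.047·0.941 = 0.091073; posterior = 0.514.
Analyst B: numerator 0.794·0.245 = 0.19453; evidence = 0.19453+0.047·0.755 = 0.23002; posterior = 0.846.

Analyst A: 0.514; Analyst B: 0.846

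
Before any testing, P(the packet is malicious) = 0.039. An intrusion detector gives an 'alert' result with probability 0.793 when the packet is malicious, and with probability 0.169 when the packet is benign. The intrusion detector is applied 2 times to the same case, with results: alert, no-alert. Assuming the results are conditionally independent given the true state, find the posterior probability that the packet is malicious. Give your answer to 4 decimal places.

Let H be the event that the packet is malicious; start with P(H) = 0.039. P('alert'|H) = 0.793, P('alert'|¬H) = 0.169.
Update on result 1 ('alert'): P(H) ← 0.793·0.0390 / (0.793·0.0390 + 0.169·0.9610) = 0.030927/0.19334 = 0.1600.
Update on result 2 ('no-alert'): P(H) ← 0.207·0.1600 / (0.207·0.1600 + 0.831·0.8400) = 0.033113/0.73118 = 0.0453.

Posterior P(H) ≈ 0.0453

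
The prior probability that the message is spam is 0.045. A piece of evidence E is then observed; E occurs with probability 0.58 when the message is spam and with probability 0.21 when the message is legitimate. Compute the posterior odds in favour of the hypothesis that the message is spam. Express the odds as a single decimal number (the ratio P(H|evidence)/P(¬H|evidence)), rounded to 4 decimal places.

Posterior odds ≈ 0.1301

Prior odds = 0.045/(1−0.045) = 0.047120. In log-odds, ln(0.047120) = -3.0550.
Add log likelihood ratio: ln(2.7619) = 1.0159.
Posterior log-odds = -2.0391, so posterior odds = exp(-2.0391) = 0.13014.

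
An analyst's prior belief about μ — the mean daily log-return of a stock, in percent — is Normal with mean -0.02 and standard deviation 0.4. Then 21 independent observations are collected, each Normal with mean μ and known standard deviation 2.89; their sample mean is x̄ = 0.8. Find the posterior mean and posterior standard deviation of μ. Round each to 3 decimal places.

Posterior mean ≈ 0.215; posterior SD ≈ 0.338

With known σ, the Normal prior is conjugate. Weight on the data is w = (n/σ²)/(n/σ² + 1/τ₀²) = 2.51434/(2.51434+6.25000) = 0.28688.
Posterior mean = w·x̄ + (1−w)·μ₀ = 0.28688·0.8 + 0.71312·-0.02 = 0.215. Posterior variance = 1/(2.51434+6.25000) = 0.114099, so SD = 0.338.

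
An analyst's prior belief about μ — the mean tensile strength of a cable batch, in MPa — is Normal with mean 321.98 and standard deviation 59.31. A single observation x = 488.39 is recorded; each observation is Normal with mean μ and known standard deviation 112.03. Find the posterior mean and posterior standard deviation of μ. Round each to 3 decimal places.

Prior precision 1/τ₀² = 1/59.31² = 0.00028428; data precision n/σ² = 1/112.03² = 0.00007968.
Posterior precision = 0.00028428 + 0.00007968 = 0.00036396, giving posterior SD = 1/√0.00036396 = 52.417.
Posterior mean = (0.00028428·321.98 + 0.00007968·488.39) / 0.00036396 = 358.410.

Posterior mean ≈ 358.410; posterior SD ≈ 52.417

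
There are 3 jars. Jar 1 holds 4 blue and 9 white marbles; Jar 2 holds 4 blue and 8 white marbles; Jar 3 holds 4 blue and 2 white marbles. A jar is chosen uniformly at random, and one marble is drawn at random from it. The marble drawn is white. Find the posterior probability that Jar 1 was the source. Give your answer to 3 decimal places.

Tabulate prior·likelihood by source: [1] prior 0.333333, lik 0.6923, product 0.2308; [2] prior 0.333333, lik 0.6667, product 0.2222; [3] prior 0.333333, lik 0.3333, product 0.1111.
Normalizing constant = 0.56410; the posterior for Jar 1 is its product over the sum, 0.2308/0.56410 = 0.409.

Posterior probability ≈ 0.409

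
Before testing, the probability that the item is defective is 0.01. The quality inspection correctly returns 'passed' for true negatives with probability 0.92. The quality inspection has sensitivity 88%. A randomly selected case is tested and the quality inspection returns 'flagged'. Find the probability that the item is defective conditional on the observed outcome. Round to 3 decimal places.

P(H | E) ≈ 0.100

Write H for 'the item is defective'. Prior odds H:¬H = 0.01/0.99 = 0.010101. For the 'flagged' outcome, the likelihood ratio is 0.88/0.08 = 11.000.
Posterior odds = 0.010101 × 11.000 = 0.11111, so P(H|E) = 0.11111/(1+0.11111) = 0.100.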